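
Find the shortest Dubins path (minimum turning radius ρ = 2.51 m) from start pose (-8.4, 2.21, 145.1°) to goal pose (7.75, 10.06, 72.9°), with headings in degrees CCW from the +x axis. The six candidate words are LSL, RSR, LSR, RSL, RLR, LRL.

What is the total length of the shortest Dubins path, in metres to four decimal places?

Let ψ = atan2(Δy, Δx) = atan2(7.85, 16.15) = 25.9229° be the start→goal bearing.
Normalize: d = |goal − start| / ρ = 17.956754/2.51 = 7.154085, α = (θ_start − ψ) mod 360° = 119.1771° = 2.080033 rad, β = (θ_goal − ψ) mod 360° = 46.9771° = 0.819905 rad.
Common terms: sin α = 0.873117, cos α = -0.487511, sin β = 0.731081, cos β = 0.682291, cos(α−β) = 0.305695, d² = 51.180934. Work in radians in the unit-radius frame; every candidate has L = ρ·(t + p + q).
LSL: p² = 2 + d² − 2cos(α−β) + 2d(sin α − sin β) = 54.601820; p = √p² = 7.389304; φ = atan2(cos β − cos α, d + sin α − sin β) = 0.158979 rad; t = (φ − α) mod 2π = 4.362132 rad, q = (β − φ) mod 2π = 0.660926 rad → L = 2.51·(4.362132 + 7.389304 + 0.660926) = 2.51·12.412362 = 31.155029 m
RSR: p² = 2 + d² − 2cos(α−β) + 2d(sin β − sin α) = 50.537266; p = √p² = 7.108957; φ = atan2(cos α − cos β, d − sin α + sin β) = -0.165305 rad; t = (α − φ) mod 2π = 2.245338 rad, q = (φ − β) mod 2π = 5.297975 rad → L = 2.51·(2.245338 + 7.108957 + 5.297975) = 2.51·14.652270 = 36.777197 m
LSR: p² = d² − 2 + 2cos(α−β) + 2d(sin α + sin β) = 72.745463; p = √p² = 8.529095; φ = atan2(−cos α − cos β, d + sin α + sin β) − atan2(−2, p) = 0.208094 rad; t = (φ − α) mod 2π = 4.411247 rad, q = (φ − β) mod 2π = 5.671375 rad → L = 2.51·(4.411247 + 8.529095 + 5.671375) = 2.51·18.611716 = 46.715408 m
RSL: p² = d² − 2 + 2cos(α−β) − 2d(sin α + sin β) = 26.839186; p = √p² = 5.180655; φ = atan2(cos α + cos β, d − sin α − sin β) − atan2(2, p) = -0.333343 rad; t = (α − φ) mod 2π = 2.413375 rad, q = (β − φ) mod 2π = 1.153247 rad → L = 2.51·(2.413375 + 5.180655 + 1.153247) = 2.51·8.747278 = 21.955667 m
RLR: c = (6 − d² + 2cos(α−β) + 2d(sin α − sin β))/8 = -5.317158, |c| > 1 → infeasible
LRL: c = (6 − d² + 2cos(α−β) − 2d(sin α − sin β))/8 = -5.825227, |c| > 1 → infeasible
Shortest: RSL with L = 21.955667 m ≈ 21.9557 m

21.9557 m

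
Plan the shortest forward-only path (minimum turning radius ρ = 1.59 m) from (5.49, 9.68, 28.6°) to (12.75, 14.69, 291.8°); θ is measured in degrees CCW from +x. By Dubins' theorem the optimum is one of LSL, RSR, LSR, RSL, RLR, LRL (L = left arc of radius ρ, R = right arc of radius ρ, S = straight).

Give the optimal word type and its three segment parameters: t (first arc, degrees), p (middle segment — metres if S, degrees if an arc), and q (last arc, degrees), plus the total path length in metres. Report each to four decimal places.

LSR: t = 22.3689°, p = 6.4702 m, q = 119.1689°, L = 10.3980 m

Let ψ = atan2(Δy, Δx) = atan2(5.01, 7.26) = 34.6089° be the start→goal bearing.
Normalize: d = |goal − start| / ρ = 8.820867/1.59 = 5.547715, α = (θ_start − ψ) mod 360° = 353.9911° = 6.178311 rad, β = (θ_goal − ψ) mod 360° = 257.1911° = 4.488832 rad.
Common terms: sin α = -0.104683, cos α = 0.994506, sin β = -0.975115, cos β = -0.221700, cos(α−β) = -0.118404, d² = 30.777145. Work in radians in the unit-radius frame; every candidate has L = ρ·(t + p + q).
LSL: p² = 2 + d² − 2cos(α−β) + 2d(sin α − sin β) = 42.671774; p = √p² = 6.532364; φ = atan2(cos β − cos α, d + sin α − sin β) = -0.187274 rad; t = (φ − α) mod 2π = 6.200786 rad, q = (β − φ) mod 2π = 4.676106 rad → L = 1.59·(6.200786 + 6.532364 + 4.676106) = 1.59·17.409256 = 27.680716 m
RSR: p² = 2 + d² − 2cos(α−β) + 2d(sin β − sin α) = 23.356131; p = √p² = 4.832818; φ = atan2(cos α − cos β, d − sin α + sin β) = 0.254390 rad; t = (α − φ) mod 2π = 5.923920 rad, q = (φ − β) mod 2π = 2.048744 rad → L = 1.59·(5.923920 + 4.832818 + 2.048744) = 1.59·12.805482 = 20.360717 m
LSR: p² = d² − 2 + 2cos(α−β) + 2d(sin α + sin β) = 16.559517; p = √p² = 4.069339; φ = atan2(−cos α − cos β, d + sin α + sin β) − atan2(−2, p) = 0.285535 rad; t = (φ − α) mod 2π = 0.390410 rad, q = (φ − β) mod 2π = 2.079889 rad → L = 1.59·(0.390410 + 4.069339 + 2.079889) = 1.59·6.539638 = 10.398024 m
RSL: p² = d² − 2 + 2cos(α−β) − 2d(sin α + sin β) = 40.521157; p = √p² = 6.365623; φ = atan2(cos α + cos β, d − sin α − sin β) − atan2(2, p) = -0.188340 rad; t = (α − φ) mod 2π = 0.083465 rad, q = (β − φ) mod 2π = 4.677172 rad → L = 1.59·(0.083465 + 6.365623 + 4.677172) = 1.59·11.126260 = 17.690754 m
RLR: c = (6 − d² + 2cos(α−β) + 2d(sin α − sin β))/8 = -1.919516, |c| > 1 → infeasible
LRL: c = (6 − d² + 2cos(α−β) − 2d(sin α − sin β))/8 = -4.333972, |c| > 1 → infeasible
Shortest: LSR with L = 10.398024 m ≈ 10.3980 m
Convert LSR to answer units (arcs ×180/π): t = 0.390410·180/π = 22.3689°, p = ρ·p = 1.59·4.069339 = 6.4702 m, q = 2.079889·180/π = 119.1689°, L = 10.3980 m.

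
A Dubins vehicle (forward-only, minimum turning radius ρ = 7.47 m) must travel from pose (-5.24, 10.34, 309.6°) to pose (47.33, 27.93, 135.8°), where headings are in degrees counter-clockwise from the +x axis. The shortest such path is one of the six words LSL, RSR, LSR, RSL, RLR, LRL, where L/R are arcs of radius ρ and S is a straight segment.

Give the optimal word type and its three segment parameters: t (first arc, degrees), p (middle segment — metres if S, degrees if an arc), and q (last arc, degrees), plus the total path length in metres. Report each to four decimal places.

LSL: t = 60.5826°, p = 42.2723 m, q = 125.6174°, L = 66.5483 m

Let ψ = atan2(Δy, Δx) = atan2(17.59, 52.57) = 18.5003° be the start→goal bearing.
Normalize: d = |goal − start| / ρ = 55.434763/7.47 = 7.420986, α = (θ_start − ψ) mod 360° = 291.0997° = 5.080648 rad, β = (θ_goal − ψ) mod 360° = 117.2997° = 2.047266 rad.
Common terms: sin α = -0.932956, cos α = 0.359992, sin β = 0.888620, cos β = -0.458645, cos(α−β) = -0.994151, d² = 55.071029. Work in radians in the unit-radius frame; every candidate has L = ρ·(t + p + q).
LSL: p² = 2 + d² − 2cos(α−β) + 2d(sin α − sin β) = 32.023563; p = √p² = 5.658937; φ = atan2(cos β − cos α, d + sin α − sin β) = -0.145172 rad; t = (φ − α) mod 2π = 1.057365 rad, q = (β − φ) mod 2π = 2.192438 rad → L = 7.47·(1.057365 + 5.658937 + 2.192438) = 7.47·8.908740 = 66.548285 m
RSR: p² = 2 + d² − 2cos(α−β) + 2d(sin β − sin α) = 86.095100; p = √p² = 9.278745; φ = atan2(cos α − cos β, d − sin α + sin β) = 0.088342 rad; t = (α − φ) mod 2π = 4.992306 rad, q = (φ − β) mod 2π = 4.324262 rad → L = 7.47·(4.992306 + 9.278745 + 4.324262) = 7.47·18.595312 = 138.906981 m
LSR: p² = d² − 2 + 2cos(α−β) + 2d(sin α + sin β) = 50.424697; p = √p² = 7.101035; φ = atan2(−cos α − cos β, d + sin α + sin β) − atan2(−2, p) = 0.287910 rad; t = (φ − α) mod 2π = 1.490448 rad, q = (φ − β) mod 2π = 4.523830 rad → L = 7.47·(1.490448 + 7.101035 + 4.523830) = 7.47·13.115312 = 97.971383 m
RSL: p² = d² − 2 + 2cos(α−β) − 2d(sin α + sin β) = 51.740757; p = √p² = 7.193105; φ = atan2(cos α + cos β, d − sin α − sin β) − atan2(2, p) = -0.284408 rad; t = (α − φ) mod 2π = 5.365056 rad, q = (β − φ) mod 2π = 2.331674 rad → L = 7.47·(5.365056 + 7.193105 + 2.331674) = 7.47·14.889835 = 111.227065 m
RLR: c = (6 − d² + 2cos(α−β) + 2d(sin α − sin β))/8 = -9.761887, |c| > 1 → infeasible
LRL: c = (6 − d² + 2cos(α−β) − 2d(sin α − sin β))/8 = -3.002945, |c| > 1 → infeasible
Shortest: LSL with L = 66.548285 m ≈ 66.5483 m
Convert LSL to answer units (arcs ×180/π): t = 1.057365·180/π = 60.5826°, p = ρ·p = 7.47·5.658937 = 42.2723 m, q = 2.192438·180/π = 125.6174°, L = 66.5483 m.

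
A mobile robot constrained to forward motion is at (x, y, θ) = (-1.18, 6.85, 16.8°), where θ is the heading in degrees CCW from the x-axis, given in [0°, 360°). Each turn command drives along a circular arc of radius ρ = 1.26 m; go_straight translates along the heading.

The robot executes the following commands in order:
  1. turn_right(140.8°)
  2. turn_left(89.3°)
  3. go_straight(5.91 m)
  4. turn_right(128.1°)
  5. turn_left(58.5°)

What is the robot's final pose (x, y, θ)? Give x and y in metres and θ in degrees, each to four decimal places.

(4.2219, -3.2977, 255.7000°)

set_pose: (x, y, θ) = (-1.1800, 6.8500, 16.8000°), ρ = 1.26
turn_right(140.8°): centre at ρ to the right, rotate −140.8° → (0.2288, 4.9392, -124.0000° ≡ 236.0000°)
turn_left(89.3°): centre at ρ to the left, rotate +89.3° → (0.5561, 3.1987, 325.3000°)
go_straight(5.91): x += 5.91·cos θ, y += 5.91·sin θ → (5.4149, -0.1657, 325.3000°)
turn_right(128.1°): centre at ρ to the right, rotate −128.1° → (5.0702, -2.4053, 197.2000°)
turn_left(58.5°): centre at ρ to the left, rotate +58.5° → (4.2219, -3.2977, 255.7000°)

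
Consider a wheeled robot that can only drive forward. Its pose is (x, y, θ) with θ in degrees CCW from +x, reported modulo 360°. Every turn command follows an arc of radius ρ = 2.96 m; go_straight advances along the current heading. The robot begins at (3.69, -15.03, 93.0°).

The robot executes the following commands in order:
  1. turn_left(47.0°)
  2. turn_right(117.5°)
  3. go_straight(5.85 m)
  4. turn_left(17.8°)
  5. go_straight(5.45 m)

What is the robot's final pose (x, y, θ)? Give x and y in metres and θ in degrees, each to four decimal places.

(13.7496, -1.6744, 40.3000°)

set_pose: (x, y, θ) = (3.6900, -15.0300, 93.0000°), ρ = 2.96
turn_left(47.0°): centre at ρ to the left, rotate +47.0° → (2.6367, -12.9174, 140.0000°)
turn_right(117.5°): centre at ρ to the right, rotate −117.5° → (3.4066, -7.9152, 22.5000°)
go_straight(5.85): x += 5.85·cos θ, y += 5.85·sin θ → (8.8113, -5.6765, 22.5000°)
turn_left(17.8°): centre at ρ to the left, rotate +17.8° → (9.5931, -5.1994, 40.3000°)
go_straight(5.45): x += 5.45·cos θ, y += 5.45·sin θ → (13.7496, -1.6744, 40.3000°)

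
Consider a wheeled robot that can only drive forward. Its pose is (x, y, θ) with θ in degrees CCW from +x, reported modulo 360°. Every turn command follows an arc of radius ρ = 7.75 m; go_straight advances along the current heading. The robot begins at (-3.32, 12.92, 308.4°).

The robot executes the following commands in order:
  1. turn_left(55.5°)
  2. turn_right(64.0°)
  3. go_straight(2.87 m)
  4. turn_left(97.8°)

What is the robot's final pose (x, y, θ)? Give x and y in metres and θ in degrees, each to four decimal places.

set_pose: (x, y, θ) = (-3.3200, 12.9200, 308.4000°), ρ = 7.75
turn_left(55.5°): centre at ρ to the left, rotate +55.5° → (3.2807, 10.0018, 363.9000° ≡ 3.9000°)
turn_right(64.0°): centre at ρ to the right, rotate −64.0° → (10.5263, 6.1331, -60.1000° ≡ 299.9000°)
go_straight(2.87): x += 2.87·cos θ, y += 2.87·sin θ → (11.9570, 3.6451, 299.9000°)
turn_left(97.8°): centre at ρ to the left, rotate +97.8° → (23.4148, 1.3764, 397.7000° ≡ 37.7000°)

(23.4148, 1.3764, 37.7000°)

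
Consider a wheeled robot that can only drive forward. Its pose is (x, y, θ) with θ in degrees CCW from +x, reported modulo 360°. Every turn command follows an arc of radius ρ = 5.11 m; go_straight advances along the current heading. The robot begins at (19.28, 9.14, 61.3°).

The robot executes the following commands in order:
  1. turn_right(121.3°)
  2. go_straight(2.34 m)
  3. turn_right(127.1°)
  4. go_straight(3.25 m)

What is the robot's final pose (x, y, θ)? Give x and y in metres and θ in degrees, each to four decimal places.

(21.0755, -0.0096, 172.9000°)

set_pose: (x, y, θ) = (19.2800, 9.1400, 61.3000°), ρ = 5.11
turn_right(121.3°): centre at ρ to the right, rotate −121.3° → (28.1876, 9.2411, -60.0000° ≡ 300.0000°)
go_straight(2.34): x += 2.34·cos θ, y += 2.34·sin θ → (29.3576, 7.2146, 300.0000°)
turn_right(127.1°): centre at ρ to the right, rotate −127.1° → (24.3006, -0.4113, 172.9000°)
go_straight(3.25): x += 3.25·cos θ, y += 3.25·sin θ → (21.0755, -0.0096, 172.9000°)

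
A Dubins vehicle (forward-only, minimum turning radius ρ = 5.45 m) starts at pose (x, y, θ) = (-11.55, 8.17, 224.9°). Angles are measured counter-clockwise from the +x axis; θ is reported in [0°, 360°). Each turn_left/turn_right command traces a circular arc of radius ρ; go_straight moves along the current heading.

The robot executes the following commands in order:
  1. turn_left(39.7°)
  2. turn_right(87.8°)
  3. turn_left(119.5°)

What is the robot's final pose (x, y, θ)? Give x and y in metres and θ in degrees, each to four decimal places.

set_pose: (x, y, θ) = (-11.5500, 8.1700, 224.9000°), ρ = 5.45
turn_left(39.7°): centre at ρ to the left, rotate +39.7° → (-13.1288, 4.8224, 264.6000°)
turn_right(87.8°): centre at ρ to the right, rotate −87.8° → (-18.8589, -0.1062, 176.8000°)
turn_left(119.5°): centre at ρ to the left, rotate +119.5° → (-24.0489, -7.9624, 296.3000°)

(-24.0489, -7.9624, 296.3000°)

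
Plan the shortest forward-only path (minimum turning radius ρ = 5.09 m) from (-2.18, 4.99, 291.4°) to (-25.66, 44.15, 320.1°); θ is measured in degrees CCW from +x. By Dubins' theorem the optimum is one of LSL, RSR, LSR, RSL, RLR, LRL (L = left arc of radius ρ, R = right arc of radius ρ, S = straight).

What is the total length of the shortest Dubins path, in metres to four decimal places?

72.5779 m

Let ψ = atan2(Δy, Δx) = atan2(39.16, -23.48) = 120.9465° be the start→goal bearing.
Normalize: d = |goal − start| / ρ = 45.659785/5.09 = 8.970488, α = (θ_start − ψ) mod 360° = 170.4535° = 2.974974 rad, β = (θ_goal − ψ) mod 360° = 199.1535° = 3.475884 rad.
Common terms: sin α = 0.165849, cos α = -0.986151, sin β = -0.328099, cos β = -0.944643, cos(α−β) = 0.877146, d² = 80.469660. Work in radians in the unit-radius frame; every candidate has L = ρ·(t + p + q).
LSL: p² = 2 + d² − 2cos(α−β) + 2d(sin α − sin β) = 89.577280; p = √p² = 9.464527; φ = atan2(cos β − cos α, d + sin α − sin β) = 0.004386 rad; t = (φ − α) mod 2π = 3.312597 rad, q = (β − φ) mod 2π = 3.471498 rad → L = 5.09·(3.312597 + 9.464527 + 3.471498) = 5.09·16.248622 = 82.705487 m
RSR: p² = 2 + d² − 2cos(α−β) + 2d(sin β − sin α) = 71.853456; p = √p² = 8.476642; φ = atan2(cos α − cos β, d − sin α + sin β) = -0.004897 rad; t = (α − φ) mod 2π = 2.979871 rad, q = (φ − β) mod 2π = 2.802405 rad → L = 5.09·(2.979871 + 8.476642 + 2.802405) = 5.09·14.258918 = 72.577891 m
LSR: p² = d² − 2 + 2cos(α−β) + 2d(sin α + sin β) = 77.313016; p = √p² = 8.792782; φ = atan2(−cos α − cos β, d + sin α + sin β) − atan2(−2, p) = 0.439444 rad; t = (φ − α) mod 2π = 3.747655 rad, q = (φ − β) mod 2π = 3.246746 rad → L = 5.09·(3.747655 + 8.792782 + 3.246746) = 5.09·15.787183 = 80.356763 m
RSL: p² = d² − 2 + 2cos(α−β) − 2d(sin α + sin β) = 83.134889; p = √p² = 9.117834; φ = atan2(cos α + cos β, d − sin α − sin β) − atan2(2, p) = -0.424277 rad; t = (α − φ) mod 2π = 3.399251 rad, q = (β − φ) mod 2π = 3.900161 rad → L = 5.09·(3.399251 + 9.117834 + 3.900161) = 5.09·16.417246 = 83.563781 m
RLR: c = (6 − d² + 2cos(α−β) + 2d(sin α − sin β))/8 = -7.981682, |c| > 1 → infeasible
LRL: c = (6 − d² + 2cos(α−β) − 2d(sin α − sin β))/8 = -10.197160, |c| > 1 → infeasible
Shortest: RSR with L = 72.577891 m ≈ 72.5779 m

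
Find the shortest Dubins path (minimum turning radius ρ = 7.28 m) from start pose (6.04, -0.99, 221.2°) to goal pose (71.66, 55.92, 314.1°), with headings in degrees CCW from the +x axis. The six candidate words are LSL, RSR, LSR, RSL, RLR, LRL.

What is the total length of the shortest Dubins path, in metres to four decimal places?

113.9328 m

Let ψ = atan2(Δy, Δx) = atan2(56.91, 65.62) = 40.9340° be the start→goal bearing.
Normalize: d = |goal − start| / ρ = 86.860420/7.28 = 11.931376, α = (θ_start − ψ) mod 360° = 180.2660° = 3.146235 rad, β = (θ_goal − ψ) mod 360° = 273.1660° = 4.767646 rad.
Common terms: sin α = -0.004643, cos α = -0.999989, sin β = -0.998474, cos β = 0.055229, cos(α−β) = -0.050593, d² = 142.357741. Work in radians in the unit-radius frame; every candidate has L = ρ·(t + p + q).
LSL: p² = 2 + d² − 2cos(α−β) + 2d(sin α − sin β) = 168.174469; p = √p² = 12.968210; φ = atan2(cos β − cos α, d + sin α − sin β) = 0.081460 rad; t = (φ − α) mod 2π = 3.218410 rad, q = (β − φ) mod 2π = 4.686187 rad → L = 7.28·(3.218410 + 12.968210 + 4.686187) = 7.28·20.872806 = 151.954029 m
RSR: p² = 2 + d² − 2cos(α−β) + 2d(sin β − sin α) = 120.743384; p = √p² = 10.988329; φ = atan2(cos α − cos β, d − sin α + sin β) = -0.096179 rad; t = (α − φ) mod 2π = 3.242414 rad, q = (φ − β) mod 2π = 1.419360 rad → L = 7.28·(3.242414 + 10.988329 + 1.419360) = 7.28·15.650104 = 113.932756 m
LSR: p² = d² − 2 + 2cos(α−β) + 2d(sin α + sin β) = 116.319436; p = √p² = 10.785149; φ = atan2(−cos α − cos β, d + sin α + sin β) − atan2(−2, p) = 0.269594 rad; t = (φ − α) mod 2π = 3.406544 rad, q = (φ − β) mod 2π = 1.785133 rad → L = 7.28·(3.406544 + 10.785149 + 1.785133) = 7.28·15.976826 = 116.311292 m
RSL: p² = d² − 2 + 2cos(α−β) − 2d(sin α + sin β) = 164.193675; p = √p² = 12.813808; φ = atan2(cos α + cos β, d − sin α − sin β) − atan2(2, p) = -0.227745 rad; t = (α − φ) mod 2π = 3.373980 rad, q = (β − φ) mod 2π = 4.995391 rad → L = 7.28·(3.373980 + 12.813808 + 4.995391) = 7.28·21.183179 = 154.213545 m
RLR: c = (6 − d² + 2cos(α−β) + 2d(sin α − sin β))/8 = -14.092923, |c| > 1 → infeasible
LRL: c = (6 − d² + 2cos(α−β) − 2d(sin α − sin β))/8 = -20.021809, |c| > 1 → infeasible
Shortest: RSR with L = 113.932756 m ≈ 113.9328 m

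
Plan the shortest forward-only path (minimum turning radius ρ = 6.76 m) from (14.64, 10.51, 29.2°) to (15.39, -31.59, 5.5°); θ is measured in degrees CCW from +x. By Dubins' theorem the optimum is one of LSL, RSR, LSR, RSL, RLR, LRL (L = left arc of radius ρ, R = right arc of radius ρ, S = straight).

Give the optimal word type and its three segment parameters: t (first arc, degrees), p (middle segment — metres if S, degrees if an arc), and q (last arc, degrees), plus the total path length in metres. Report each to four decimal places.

RSL: t = 152.5246°, p = 26.3802 m, q = 128.8246°, L = 59.5750 m

Let ψ = atan2(Δy, Δx) = atan2(-42.10, 0.75) = -88.9794° be the start→goal bearing.
Normalize: d = |goal − start| / ρ = 42.106680/6.76 = 6.228799, α = (θ_start − ψ) mod 360° = 118.1794° = 2.062620 rad, β = (θ_goal − ψ) mod 360° = 94.4794° = 1.648977 rad.
Common terms: sin α = 0.881473, cos α = -0.472234, sin β = 0.996945, cos β = -0.078101, cos(α−β) = 0.915663, d² = 38.797935. Work in radians in the unit-radius frame; every candidate has L = ρ·(t + p + q).
LSL: p² = 2 + d² − 2cos(α−β) + 2d(sin α − sin β) = 37.528104; p = √p² = 6.126019; φ = atan2(cos β − cos α, d + sin α − sin β) = 0.064382 rad; t = (φ − α) mod 2π = 4.284948 rad, q = (β − φ) mod 2π = 1.584595 rad → L = 6.76·(4.284948 + 6.126019 + 1.584595) = 6.76·11.995561 = 81.089991 m
RSR: p² = 2 + d² − 2cos(α−β) + 2d(sin β − sin α) = 40.405115; p = √p² = 6.356502; φ = atan2(cos α − cos β, d − sin α + sin β) = -0.062045 rad; t = (α − φ) mod 2π = 2.124664 rad, q = (φ − β) mod 2π = 4.572164 rad → L = 6.76·(2.124664 + 6.356502 + 4.572164) = 6.76·13.053330 = 88.240512 m
LSR: p² = d² − 2 + 2cos(α−β) + 2d(sin α + sin β) = 62.029845; p = √p² = 7.875903; φ = atan2(−cos α − cos β, d + sin α + sin β) − atan2(−2, p) = 0.316461 rad; t = (φ − α) mod 2π = 4.537026 rad, q = (φ − β) mod 2π = 4.950669 rad → L = 6.76·(4.537026 + 7.875903 + 4.950669) = 6.76·17.363599 = 117.377927 m
RSL: p² = d² − 2 + 2cos(α−β) − 2d(sin α + sin β) = 15.228675; p = √p² = 3.902393; φ = atan2(cos α + cos β, d − sin α − sin β) − atan2(2, p) = -0.599437 rad; t = (α − φ) mod 2π = 2.662056 rad, q = (β − φ) mod 2π = 2.248413 rad → L = 6.76·(2.662056 + 3.902393 + 2.248413) = 6.76·8.812863 = 59.574952 m
RLR: c = (6 − d² + 2cos(α−β) + 2d(sin α − sin β))/8 = -4.050639, |c| > 1 → infeasible
LRL: c = (6 − d² + 2cos(α−β) − 2d(sin α − sin β))/8 = -3.691013, |c| > 1 → infeasible
Shortest: RSL with L = 59.574952 m ≈ 59.5750 m
Convert RSL to answer units (arcs ×180/π): t = 2.662056·180/π = 152.5246°, p = ρ·p = 6.76·3.902393 = 26.3802 m, q = 2.248413·180/π = 128.8246°, L = 59.5750 m.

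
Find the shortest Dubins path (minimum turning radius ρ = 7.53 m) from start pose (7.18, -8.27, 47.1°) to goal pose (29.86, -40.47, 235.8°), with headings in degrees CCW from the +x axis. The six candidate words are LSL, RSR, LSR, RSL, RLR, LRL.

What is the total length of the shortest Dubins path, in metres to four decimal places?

Let ψ = atan2(Δy, Δx) = atan2(-32.20, 22.68) = -54.8411° be the start→goal bearing.
Normalize: d = |goal − start| / ρ = 39.385561/7.53 = 5.230486, α = (θ_start − ψ) mod 360° = 101.9411° = 1.779208 rad, β = (θ_goal − ψ) mod 360° = 290.6411° = 5.072645 rad.
Common terms: sin α = 0.978361, cos α = -0.206907, sin β = -0.935807, cos β = 0.352514, cos(α−β) = -0.988494, d² = 27.357985. Work in radians in the unit-radius frame; every candidate has L = ρ·(t + p + q).
LSL: p² = 2 + d² − 2cos(α−β) + 2d(sin α − sin β) = 51.359026; p = √p² = 7.166521; φ = atan2(cos β − cos α, d + sin α − sin β) = 0.078140 rad; t = (φ − α) mod 2π = 4.582117 rad, q = (β − φ) mod 2π = 4.994505 rad → L = 7.53·(4.582117 + 7.166521 + 4.994505) = 7.53·16.743143 = 126.075865 m
RSR: p² = 2 + d² − 2cos(α−β) + 2d(sin β − sin α) = 11.310921; p = √p² = 3.363171; φ = atan2(cos α − cos β, d − sin α + sin β) = -0.167114 rad; t = (α − φ) mod 2π = 1.946322 rad, q = (φ − β) mod 2π = 1.043427 rad → L = 7.53·(1.946322 + 3.363171 + 1.043427) = 7.53·6.352920 = 47.837490 m
LSR: p² = d² − 2 + 2cos(α−β) + 2d(sin α + sin β) = 23.826154; p = √p² = 4.881204; φ = atan2(−cos α − cos β, d + sin α + sin β) − atan2(−2, p) = 0.361264 rad; t = (φ − α) mod 2π = 4.865241 rad, q = (φ − β) mod 2π = 1.571804 rad → L = 7.53·(4.865241 + 4.881204 + 1.571804) = 7.53·11.318249 = 85.226418 m
RSL: p² = d² − 2 + 2cos(α−β) − 2d(sin α + sin β) = 22.935842; p = √p² = 4.789138; φ = atan2(cos α + cos β, d − sin α − sin β) − atan2(2, p) = -0.367537 rad; t = (α − φ) mod 2π = 2.146745 rad, q = (β − φ) mod 2π = 5.440182 rad → L = 7.53·(2.146745 + 4.789138 + 5.440182) = 7.53·12.376065 = 93.191769 m
RLR: c = (6 − d² + 2cos(α−β) + 2d(sin α − sin β))/8 = -0.413865; p = 2π − arccos c = 4.285693 rad; φ = atan2(cos α − cos β, d − sin α + sin β) = -0.167114 rad; t = (α − φ + p/2) mod 2π = 4.089169 rad, q = (α − β − t + p) mod 2π = 3.186273 rad → L = 7.53·(4.089169 + 4.285693 + 3.186273) = 7.53·11.561135 = 87.055350 m
LRL: c = (6 − d² + 2cos(α−β) − 2d(sin α − sin β))/8 = -5.419878, |c| > 1 → infeasible
Shortest: RSR with L = 47.837490 m ≈ 47.8375 m

47.8375 m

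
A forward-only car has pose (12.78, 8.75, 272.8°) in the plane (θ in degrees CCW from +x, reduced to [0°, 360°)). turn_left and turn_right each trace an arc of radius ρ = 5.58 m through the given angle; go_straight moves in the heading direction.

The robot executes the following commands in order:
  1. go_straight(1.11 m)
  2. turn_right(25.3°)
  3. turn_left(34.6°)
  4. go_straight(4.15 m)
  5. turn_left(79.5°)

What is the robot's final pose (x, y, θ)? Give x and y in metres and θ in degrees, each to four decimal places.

set_pose: (x, y, θ) = (12.7800, 8.7500, 272.8000°), ρ = 5.58
go_straight(1.11): x += 1.11·cos θ, y += 1.11·sin θ → (12.8342, 7.6413, 272.8000°)
turn_right(25.3°): centre at ρ to the right, rotate −25.3° → (12.4161, 5.2334, 247.5000°)
turn_left(34.6°): centre at ρ to the left, rotate +34.6° → (12.1154, 1.9283, 282.1000°)
go_straight(4.15): x += 4.15·cos θ, y += 4.15·sin θ → (12.9853, -2.1295, 282.1000°)
turn_left(79.5°): centre at ρ to the left, rotate +79.5° → (18.5971, -6.5376, 361.6000° ≡ 1.6000°)

(18.5971, -6.5376, 1.6000°)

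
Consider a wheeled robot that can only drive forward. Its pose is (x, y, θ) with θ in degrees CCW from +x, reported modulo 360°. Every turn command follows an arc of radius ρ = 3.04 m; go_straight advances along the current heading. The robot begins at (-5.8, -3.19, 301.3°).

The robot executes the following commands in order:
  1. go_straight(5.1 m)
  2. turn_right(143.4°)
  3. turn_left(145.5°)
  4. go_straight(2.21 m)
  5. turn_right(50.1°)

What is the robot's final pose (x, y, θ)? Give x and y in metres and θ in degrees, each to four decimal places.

(-8.9830, -20.8259, 253.3000°)

set_pose: (x, y, θ) = (-5.8000, -3.1900, 301.3000°), ρ = 3.04
go_straight(5.1): x += 5.1·cos θ, y += 5.1·sin θ → (-3.1505, -7.5477, 301.3000°)
turn_right(143.4°): centre at ρ to the right, rotate −143.4° → (-6.8917, -11.9437, 157.9000°)
turn_left(145.5°): centre at ρ to the left, rotate +145.5° → (-10.5734, -16.4338, 303.4000°)
go_straight(2.21): x += 2.21·cos θ, y += 2.21·sin θ → (-9.3568, -18.2788, 303.4000°)
turn_right(50.1°): centre at ρ to the right, rotate −50.1° → (-8.9830, -20.8259, 253.3000°)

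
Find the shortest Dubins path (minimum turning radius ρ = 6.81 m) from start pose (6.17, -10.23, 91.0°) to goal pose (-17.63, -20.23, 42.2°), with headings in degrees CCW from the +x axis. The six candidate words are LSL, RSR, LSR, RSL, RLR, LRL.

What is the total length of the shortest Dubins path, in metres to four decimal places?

59.0894 m

Let ψ = atan2(Δy, Δx) = atan2(-10.00, -23.80) = -157.2094° be the start→goal bearing.
Normalize: d = |goal − start| / ρ = 25.815499/6.81 = 3.790822, α = (θ_start − ψ) mod 360° = 248.2094° = 4.332071 rad, β = (θ_goal − ψ) mod 360° = 199.4094° = 3.480351 rad.
Common terms: sin α = -0.928547, cos α = -0.371215, sin β = -0.332316, cos β = -0.943168, cos(α−β) = 0.658689, d² = 14.370333. Work in radians in the unit-radius frame; every candidate has L = ρ·(t + p + q).
LSL: p² = 2 + d² − 2cos(α−β) + 2d(sin α − sin β) = 10.532544; p = √p² = 3.245388; φ = atan2(cos β − cos α, d + sin α − sin β) = -0.177161 rad; t = (φ − α) mod 2π = 1.773953 rad, q = (β − φ) mod 2π = 3.657512 rad → L = 6.81·(1.773953 + 3.245388 + 3.657512) = 6.81·8.676853 = 59.089368 m
RSR: p² = 2 + d² − 2cos(α−β) + 2d(sin β − sin α) = 19.573364; p = √p² = 4.424179; φ = atan2(cos α − cos β, d − sin α + sin β) = 0.129642 rad; t = (α − φ) mod 2π = 4.202430 rad, q = (φ − β) mod 2π = 2.932476 rad → L = 6.81·(4.202430 + 4.424179 + 2.932476) = 6.81·11.559085 = 78.717372 m
LSR: p² = d² − 2 + 2cos(α−β) + 2d(sin α + sin β) = 4.128298; p = √p² = 2.031821; φ = atan2(−cos α − cos β, d + sin α + sin β) − atan2(−2, p) = 1.256653 rad; t = (φ − α) mod 2π = 3.207767 rad, q = (φ − β) mod 2π = 4.059488 rad → L = 6.81·(3.207767 + 2.031821 + 4.059488) = 6.81·9.299076 = 63.326707 m
RSL: p² = d² − 2 + 2cos(α−β) − 2d(sin α + sin β) = 23.247126; p = √p² = 4.821527; φ = atan2(cos α + cos β, d − sin α − sin β) − atan2(2, p) = -0.647748 rad; t = (α − φ) mod 2π = 4.979820 rad, q = (β − φ) mod 2π = 4.128099 rad → L = 6.81·(4.979820 + 4.821527 + 4.128099) = 6.81·13.929446 = 94.859527 m
RLR: c = (6 − d² + 2cos(α−β) + 2d(sin α − sin β))/8 = -1.446670, |c| > 1 → infeasible
LRL: c = (6 − d² + 2cos(α−β) − 2d(sin α − sin β))/8 = -0.316568; p = 2π − arccos c = 4.390280 rad; φ = atan2(cos β − cos α, d + sin α − sin β) = -0.177161 rad; t = (φ − α + p/2) mod 2π = 3.969093 rad, q = (β − α − t + p) mod 2π = 5.852651 rad → L = 6.81·(3.969093 + 4.390280 + 5.852651) = 6.81·14.212024 = 96.783884 m
Shortest: LSL with L = 59.089368 m ≈ 59.0894 m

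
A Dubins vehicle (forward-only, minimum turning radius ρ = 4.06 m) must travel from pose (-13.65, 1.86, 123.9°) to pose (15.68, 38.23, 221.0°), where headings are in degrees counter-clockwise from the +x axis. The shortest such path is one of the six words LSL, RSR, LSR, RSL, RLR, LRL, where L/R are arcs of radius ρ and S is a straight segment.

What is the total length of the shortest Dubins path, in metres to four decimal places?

60.7409 m

Let ψ = atan2(Δy, Δx) = atan2(36.37, 29.33) = 51.1161° be the start→goal bearing.
Normalize: d = |goal − start| / ρ = 46.722862/4.06 = 11.508094, α = (θ_start − ψ) mod 360° = 72.7839° = 1.270318 rad, β = (θ_goal − ψ) mod 360° = 169.8839° = 2.965033 rad.
Common terms: sin α = 0.955195, cos α = 0.295977, sin β = 0.175644, cos β = -0.984454, cos(α−β) = -0.123601, d² = 132.436228. Work in radians in the unit-radius frame; every candidate has L = ρ·(t + p + q).
LSL: p² = 2 + d² − 2cos(α−β) + 2d(sin α − sin β) = 152.625733; p = √p² = 12.354179; φ = atan2(cos β − cos α, d + sin α − sin β) = -0.103830 rad; t = (φ − α) mod 2π = 4.909037 rad, q = (β − φ) mod 2π = 3.068863 rad → L = 4.06·(4.909037 + 12.354179 + 3.068863) = 4.06·20.332079 = 82.548240 m
RSR: p² = 2 + d² − 2cos(α−β) + 2d(sin β − sin α) = 116.741128; p = √p² = 10.804681; φ = atan2(cos α − cos β, d − sin α + sin β) = 0.118786 rad; t = (α − φ) mod 2π = 1.151532 rad, q = (φ − β) mod 2π = 3.436938 rad → L = 4.06·(1.151532 + 10.804681 + 3.436938) = 4.06·15.393151 = 62.496195 m
LSR: p² = d² − 2 + 2cos(α−β) + 2d(sin α + sin β) = 156.216624; p = √p² = 12.498665; φ = atan2(−cos α − cos β, d + sin α + sin β) − atan2(−2, p) = 0.213091 rad; t = (φ − α) mod 2π = 5.225958 rad, q = (φ − β) mod 2π = 3.531243 rad → L = 4.06·(5.225958 + 12.498665 + 3.531243) = 4.06·21.255866 = 86.298815 m
RSL: p² = d² − 2 + 2cos(α−β) − 2d(sin α + sin β) = 104.161426; p = √p² = 10.205950; φ = atan2(cos α + cos β, d − sin α − sin β) − atan2(2, p) = -0.259760 rad; t = (α − φ) mod 2π = 1.530078 rad, q = (β − φ) mod 2π = 3.224793 rad → L = 4.06·(1.530078 + 10.205950 + 3.224793) = 4.06·14.960821 = 60.740934 m
RLR: c = (6 − d² + 2cos(α−β) + 2d(sin α − sin β))/8 = -13.592641, |c| > 1 → infeasible
LRL: c = (6 − d² + 2cos(α−β) − 2d(sin α − sin β))/8 = -18.078217, |c| > 1 → infeasible
Shortest: RSL with L = 60.740934 m ≈ 60.7409 m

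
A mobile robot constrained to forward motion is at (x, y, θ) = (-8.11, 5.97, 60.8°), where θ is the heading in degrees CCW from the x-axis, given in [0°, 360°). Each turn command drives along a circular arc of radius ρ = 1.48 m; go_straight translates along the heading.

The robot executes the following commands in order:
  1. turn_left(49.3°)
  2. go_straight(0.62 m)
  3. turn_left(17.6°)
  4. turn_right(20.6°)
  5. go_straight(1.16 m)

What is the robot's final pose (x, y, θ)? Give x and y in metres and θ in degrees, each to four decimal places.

set_pose: (x, y, θ) = (-8.1100, 5.9700, 60.8000°), ρ = 1.48
turn_left(49.3°): centre at ρ to the left, rotate +49.3° → (-8.0121, 7.2006, 110.1000°)
go_straight(0.62): x += 0.62·cos θ, y += 0.62·sin θ → (-8.2251, 7.7829, 110.1000°)
turn_left(17.6°): centre at ρ to the left, rotate +17.6° → (-8.4440, 8.1793, 127.7000°)
turn_right(20.6°): centre at ρ to the right, rotate −20.6° → (-8.6875, 8.6492, 107.1000°)
go_straight(1.16): x += 1.16·cos θ, y += 1.16·sin θ → (-9.0286, 9.7579, 107.1000°)

(-9.0286, 9.7579, 107.1000°)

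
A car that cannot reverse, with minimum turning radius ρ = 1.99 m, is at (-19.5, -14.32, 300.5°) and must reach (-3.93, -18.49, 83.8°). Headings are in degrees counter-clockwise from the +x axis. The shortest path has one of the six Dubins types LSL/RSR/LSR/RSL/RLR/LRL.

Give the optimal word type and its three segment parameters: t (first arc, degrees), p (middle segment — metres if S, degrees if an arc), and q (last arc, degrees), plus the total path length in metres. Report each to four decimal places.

LSL: t = 36.8130°, p = 12.8730 m, q = 106.4870°, L = 17.8501 m

Let ψ = atan2(Δy, Δx) = atan2(-4.17, 15.57) = -14.9932° be the start→goal bearing.
Normalize: d = |goal − start| / ρ = 16.118741/1.99 = 8.099870, α = (θ_start − ψ) mod 360° = 315.4932° = 5.506396 rad, β = (θ_goal − ψ) mod 360° = 98.7932° = 1.724267 rad.
Common terms: sin α = -0.700993, cos α = 0.713168, sin β = 0.988246, cos β = -0.152869, cos(α−β) = -0.801776, d² = 65.607889. Work in radians in the unit-radius frame; every candidate has L = ρ·(t + p + q).
LSL: p² = 2 + d² − 2cos(α−β) + 2d(sin α − sin β) = 41.846195; p = √p² = 6.468863; φ = atan2(cos β − cos α, d + sin α − sin β) = -0.134281 rad; t = (φ − α) mod 2π = 0.642509 rad, q = (β − φ) mod 2π = 1.858548 rad → L = 1.99·(0.642509 + 6.468863 + 1.858548) = 1.99·8.969920 = 17.850141 m
RSR: p² = 2 + d² − 2cos(α−β) + 2d(sin β − sin α) = 96.576685; p = √p² = 9.827344; φ = atan2(cos α − cos β, d − sin α + sin β) = 0.088240 rad; t = (α − φ) mod 2π = 5.418156 rad, q = (φ − β) mod 2π = 4.647158 rad → L = 1.99·(5.418156 + 9.827344 + 4.647158) = 1.99·19.892658 = 39.586389 m
LSR: p² = d² − 2 + 2cos(α−β) + 2d(sin α + sin β) = 66.657761; p = √p² = 8.164420; φ = atan2(−cos α − cos β, d + sin α + sin β) − atan2(−2, p) = 0.173529 rad; t = (φ − α) mod 2π = 0.950319 rad, q = (φ − β) mod 2π = 4.732447 rad → L = 1.99·(0.950319 + 8.164420 + 4.732447) = 1.99·13.847186 = 27.555900 m
RSL: p² = d² − 2 + 2cos(α−β) − 2d(sin α + sin β) = 57.350914; p = √p² = 7.573039; φ = atan2(cos α + cos β, d − sin α − sin β) − atan2(2, p) = -0.186605 rad; t = (α − φ) mod 2π = 5.693001 rad, q = (β − φ) mod 2π = 1.910872 rad → L = 1.99·(5.693001 + 7.573039 + 1.910872) = 1.99·15.176912 = 30.202055 m
RLR: c = (6 − d² + 2cos(α−β) + 2d(sin α − sin β))/8 = -11.072086, |c| > 1 → infeasible
LRL: c = (6 − d² + 2cos(α−β) − 2d(sin α − sin β))/8 = -4.230774, |c| > 1 → infeasible
Shortest: LSL with L = 17.850141 m ≈ 17.8501 m
Convert LSL to answer units (arcs ×180/π): t = 0.642509·180/π = 36.8130°, p = ρ·p = 1.99·6.468863 = 12.8730 m, q = 1.858548·180/π = 106.4870°, L = 17.8501 m.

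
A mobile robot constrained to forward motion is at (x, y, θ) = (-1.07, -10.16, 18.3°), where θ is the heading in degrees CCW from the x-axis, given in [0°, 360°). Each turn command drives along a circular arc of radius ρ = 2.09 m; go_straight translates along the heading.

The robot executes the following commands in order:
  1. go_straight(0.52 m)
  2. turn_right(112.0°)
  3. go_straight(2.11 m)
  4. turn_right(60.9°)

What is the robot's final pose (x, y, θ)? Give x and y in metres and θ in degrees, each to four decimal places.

set_pose: (x, y, θ) = (-1.0700, -10.1600, 18.3000°), ρ = 2.09
go_straight(0.52): x += 0.52·cos θ, y += 0.52·sin θ → (-0.5763, -9.9967, 18.3000°)
turn_right(112.0°): centre at ρ to the right, rotate −112.0° → (2.1656, -12.1159, -93.7000° ≡ 266.3000°)
go_straight(2.11): x += 2.11·cos θ, y += 2.11·sin θ → (2.0294, -14.2215, 266.3000°)
turn_right(60.9°): centre at ρ to the right, rotate −60.9° → (0.8403, -15.9746, 205.4000°)

(0.8403, -15.9746, 205.4000°)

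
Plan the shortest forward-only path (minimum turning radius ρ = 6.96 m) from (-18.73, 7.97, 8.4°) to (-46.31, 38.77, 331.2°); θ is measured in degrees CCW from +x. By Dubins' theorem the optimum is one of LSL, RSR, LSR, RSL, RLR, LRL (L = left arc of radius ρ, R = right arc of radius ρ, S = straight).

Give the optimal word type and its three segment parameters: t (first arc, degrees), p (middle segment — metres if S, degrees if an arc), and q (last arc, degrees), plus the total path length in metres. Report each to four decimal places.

Let ψ = atan2(Δy, Δx) = atan2(30.80, -27.58) = 131.8430° be the start→goal bearing.
Normalize: d = |goal − start| / ρ = 41.343638/6.96 = 5.940178, α = (θ_start − ψ) mod 360° = 236.5570° = 4.128699 rad, β = (θ_goal − ψ) mod 360° = 199.3570° = 3.479436 rad.
Common terms: sin α = -0.834434, cos α = -0.551107, sin β = -0.331453, cos β = -0.943472, cos(α−β) = 0.796530, d² = 35.285713. Work in radians in the unit-radius frame; every candidate has L = ρ·(t + p + q).
LSL: p² = 2 + d² − 2cos(α−β) + 2d(sin α − sin β) = 29.717056; p = √p² = 5.451335; φ = atan2(cos β − cos α, d + sin α − sin β) = -0.072038 rad; t = (φ − α) mod 2π = 2.082449 rad, q = (β − φ) mod 2π = 3.551474 rad → L = 6.96·(2.082449 + 5.451335 + 3.551474) = 6.96·11.085258 = 77.153396 m
RSR: p² = 2 + d² − 2cos(α−β) + 2d(sin β − sin α) = 41.668251; p = √p² = 6.455095; φ = atan2(cos α − cos β, d − sin α + sin β) = 0.060821 rad; t = (α − φ) mod 2π = 4.067877 rad, q = (φ − β) mod 2π = 2.864570 rad → L = 6.96·(4.067877 + 6.455095 + 2.864570) = 6.96·13.387543 = 93.177297 m
LSR: p² = d² − 2 + 2cos(α−β) + 2d(sin α + sin β) = 21.027613; p = √p² = 4.585588; φ = atan2(−cos α − cos β, d + sin α + sin β) − atan2(−2, p) = 0.714659 rad; t = (φ − α) mod 2π = 2.869146 rad, q = (φ − β) mod 2π = 3.518409 rad → L = 6.96·(2.869146 + 4.585588 + 3.518409) = 6.96·10.973142 = 76.373072 m
RSL: p² = d² − 2 + 2cos(α−β) − 2d(sin α + sin β) = 48.729933; p = √p² = 6.980683; φ = atan2(cos α + cos β, d − sin α − sin β) − atan2(2, p) = -0.486333 rad; t = (α − φ) mod 2π = 4.615032 rad, q = (β − φ) mod 2π = 3.965769 rad → L = 6.96·(4.615032 + 6.980683 + 3.965769) = 6.96·15.561484 = 108.307929 m
RLR: c = (6 − d² + 2cos(α−β) + 2d(sin α − sin β))/8 = -4.208531, |c| > 1 → infeasible
LRL: c = (6 − d² + 2cos(α−β) − 2d(sin α − sin β))/8 = -2.714632, |c| > 1 → infeasible
Shortest: LSR with L = 76.373072 m ≈ 76.3731 m
Convert LSR to answer units (arcs ×180/π): t = 2.869146·180/π = 164.3900°, p = ρ·p = 6.96·4.585588 = 31.9157 m, q = 3.518409·180/π = 201.5900°, L = 76.3731 m.

LSR: t = 164.3900°, p = 31.9157 m, q = 201.5900°, L = 76.3731 m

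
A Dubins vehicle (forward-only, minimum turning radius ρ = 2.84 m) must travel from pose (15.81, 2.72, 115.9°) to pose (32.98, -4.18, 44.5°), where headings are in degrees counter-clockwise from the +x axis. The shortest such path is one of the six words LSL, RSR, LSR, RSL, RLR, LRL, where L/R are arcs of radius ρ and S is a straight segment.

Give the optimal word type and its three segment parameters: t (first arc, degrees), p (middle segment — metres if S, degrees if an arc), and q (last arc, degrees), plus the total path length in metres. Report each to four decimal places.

RSL: t = 165.6295°, p = 12.8262 m, q = 94.2295°, L = 25.7067 m

Let ψ = atan2(Δy, Δx) = atan2(-6.90, 17.17) = -21.8934° be the start→goal bearing.
Normalize: d = |goal − start| / ρ = 18.504564/2.84 = 6.515692, α = (θ_start − ψ) mod 360° = 137.7934° = 2.404949 rad, β = (θ_goal − ψ) mod 360° = 66.3934° = 1.158784 rad.
Common terms: sin α = 0.671806, cos α = -0.740727, sin β = 0.916317, cos β = 0.400455, cos(α−β) = 0.318959, d² = 42.454238. Work in radians in the unit-radius frame; every candidate has L = ρ·(t + p + q).
LSL: p² = 2 + d² − 2cos(α−β) + 2d(sin α − sin β) = 40.630005; p = √p² = 6.374167; φ = atan2(cos β − cos α, d + sin α − sin β) = 0.180003 rad; t = (φ − α) mod 2π = 4.058239 rad, q = (β − φ) mod 2π = 0.978781 rad → L = 2.84·(4.058239 + 6.374167 + 0.978781) = 2.84·11.411187 = 32.407772 m
RSR: p² = 2 + d² − 2cos(α−β) + 2d(sin β − sin α) = 47.002633; p = √p² = 6.855847; φ = atan2(cos α − cos β, d − sin α + sin β) = -0.167232 rad; t = (α − φ) mod 2π = 2.572181 rad, q = (φ − β) mod 2π = 4.957170 rad → L = 2.84·(2.572181 + 6.855847 + 4.957170) = 2.84·14.385197 = 40.853960 m
LSR: p² = d² − 2 + 2cos(α−β) + 2d(sin α + sin β) = 61.787589; p = √p² = 7.860508; φ = atan2(−cos α − cos β, d + sin α + sin β) − atan2(−2, p) = 0.291114 rad; t = (φ − α) mod 2π = 4.169351 rad, q = (φ − β) mod 2π = 5.415516 rad → L = 2.84·(4.169351 + 7.860508 + 5.415516) = 2.84·17.445375 = 49.544866 m
RSL: p² = d² − 2 + 2cos(α−β) − 2d(sin α + sin β) = 20.396723; p = √p² = 4.516273; φ = atan2(cos α + cos β, d − sin α − sin β) − atan2(2, p) = -0.485832 rad; t = (α − φ) mod 2π = 2.890780 rad, q = (β − φ) mod 2π = 1.644615 rad → L = 2.84·(2.890780 + 4.516273 + 1.644615) = 2.84·9.051669 = 25.706739 m
RLR: c = (6 − d² + 2cos(α−β) + 2d(sin α − sin β))/8 = -4.875329, |c| > 1 → infeasible
LRL: c = (6 − d² + 2cos(α−β) − 2d(sin α − sin β))/8 = -4.078751, |c| > 1 → infeasible
Shortest: RSL with L = 25.706739 m ≈ 25.7067 m
Convert RSL to answer units (arcs ×180/π): t = 2.890780·180/π = 165.6295°, p = ρ·p = 2.84·4.516273 = 12.8262 m, q = 1.644615·180/π = 94.2295°, L = 25.7067 m.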